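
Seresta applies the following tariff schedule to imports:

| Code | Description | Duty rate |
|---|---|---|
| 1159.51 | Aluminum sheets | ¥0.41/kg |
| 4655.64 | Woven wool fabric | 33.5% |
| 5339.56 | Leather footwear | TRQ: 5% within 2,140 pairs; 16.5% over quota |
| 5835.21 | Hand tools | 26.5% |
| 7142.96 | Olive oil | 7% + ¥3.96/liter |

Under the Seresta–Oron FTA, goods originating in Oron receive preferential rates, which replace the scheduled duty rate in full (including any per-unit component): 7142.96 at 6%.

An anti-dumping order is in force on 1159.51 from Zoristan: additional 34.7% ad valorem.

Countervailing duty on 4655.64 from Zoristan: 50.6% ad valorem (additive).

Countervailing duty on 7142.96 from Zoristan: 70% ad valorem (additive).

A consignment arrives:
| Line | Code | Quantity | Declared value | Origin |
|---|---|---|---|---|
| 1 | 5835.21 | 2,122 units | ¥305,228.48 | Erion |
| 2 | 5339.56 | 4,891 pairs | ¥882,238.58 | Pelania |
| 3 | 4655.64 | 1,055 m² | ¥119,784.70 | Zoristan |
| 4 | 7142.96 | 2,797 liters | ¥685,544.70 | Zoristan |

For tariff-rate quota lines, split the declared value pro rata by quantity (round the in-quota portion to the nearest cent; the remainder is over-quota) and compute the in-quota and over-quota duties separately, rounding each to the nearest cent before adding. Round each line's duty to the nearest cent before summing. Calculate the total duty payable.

¥821,747.87

Line 1 (5835.21, Erion, 2,122 units, ¥305,228.48):
Base rate for 5835.21 is 26.5%.
Duty = ¥305,228.48 × 26.5% = ¥80,885.55.
Line 2 (5339.56, Pelania, 4,891 pairs, ¥882,238.58):
Code 5339.56 is under a tariff-rate quota (threshold 2,140 pairs). In-quota: 2,140 pairs at 5%; over-quota: 2,751 pairs at 16.5%.
Pro-rata value split: in-quota = ¥882,238.58 × 2,140/4,891 = ¥386,013.20; over-quota = ¥882,238.58 − ¥386,013.20 = ¥496,225.38.
In-quota duty = ¥386,013.20 × 5% = ¥19,300.66. Over-quota duty = ¥496,225.38 × 16.5% = ¥81,877.19.
Line duty = ¥19,300.66 + ¥81,877.19 = ¥101,177.85.
Line 3 (4655.64, Zoristan, 1,055 m², ¥119,784.70):
Base rate for 4655.64 is 33.5%.
Additional duty on 4655.64 from Zoristan: +50.6%. Applied ad valorem rate: 33.5% + 50.6% = 84.1%.
Duty = ¥119,784.70 × 84.1% = ¥100,738.93.
Line 4 (7142.96, Zoristan, 2,797 liters, ¥685,544.70):
Base rate for 7142.96 is 7% + ¥3.96/liter.
7142.96 has an FTA preferential rate, but origin Zoristan is not Oron; base rate stands.
Additional duty on 7142.96 from Zoristan: +70%. Applied ad valorem rate: 7% + 70% = 77%.
Duty = ¥685,544.70 × 77% + 2,797 × ¥3.96 = ¥538,945.54.
Total = ¥80,885.55 + ¥101,177.85 + ¥100,738.93 + ¥538,945.54 = ¥821,747.87.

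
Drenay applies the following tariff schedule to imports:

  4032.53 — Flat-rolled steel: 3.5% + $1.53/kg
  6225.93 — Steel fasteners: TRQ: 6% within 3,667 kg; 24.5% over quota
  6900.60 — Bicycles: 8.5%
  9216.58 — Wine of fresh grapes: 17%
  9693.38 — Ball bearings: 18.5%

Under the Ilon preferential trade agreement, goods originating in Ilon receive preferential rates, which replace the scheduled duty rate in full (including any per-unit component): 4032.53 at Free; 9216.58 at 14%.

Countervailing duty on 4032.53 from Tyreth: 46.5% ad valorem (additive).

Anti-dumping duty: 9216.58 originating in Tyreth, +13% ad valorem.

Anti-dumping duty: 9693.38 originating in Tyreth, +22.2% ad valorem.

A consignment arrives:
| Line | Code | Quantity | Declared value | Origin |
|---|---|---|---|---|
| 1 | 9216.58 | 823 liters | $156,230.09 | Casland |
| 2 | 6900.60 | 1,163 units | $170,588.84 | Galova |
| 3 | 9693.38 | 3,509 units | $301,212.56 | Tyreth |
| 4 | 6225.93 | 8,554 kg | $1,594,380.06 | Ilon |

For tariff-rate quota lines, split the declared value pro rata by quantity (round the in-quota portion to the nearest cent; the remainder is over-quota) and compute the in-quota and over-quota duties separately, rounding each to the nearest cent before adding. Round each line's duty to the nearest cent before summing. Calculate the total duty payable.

Line 1 (9216.58, Casland, 823 liters, $156,230.09):
Base rate for 9216.58 is 17%.
9216.58 has an FTA preferential rate, but origin Casland is not Ilon; base rate stands.
The additional-duty order on 9216.58 targets Tyreth, not Casland; it does not apply.
Duty = $156,230.09 × 17% = $26,559.12.
Line 2 (6900.60, Galova, 1,163 units, $170,588.84):
Base rate for 6900.60 is 8.5%.
Duty = $170,588.84 × 8.5% = $14,500.05.
Line 3 (9693.38, Tyreth, 3,509 units, $301,212.56):
Base rate for 9693.38 is 18.5%.
Additional duty on 9693.38 from Tyreth: +22.2%. Applied ad valorem rate: 18.5% + 22.2% = 40.7%.
Duty = $301,212.56 × 40.7% = $122,593.51.
Line 4 (6225.93, Ilon, 8,554 kg, $1,594,380.06):
Code 6225.93 is under a tariff-rate quota (threshold 3,667 kg). In-quota: 3,667 kg at 6%; over-quota: 4,887 kg at 24.5%.
Pro-rata value split: in-quota = $1,594,380.06 × 3,667/8,554 = $683,492.13; over-quota = $1,594,380.06 − $683,492.13 = $910,887.93.
In-quota duty = $683,492.13 × 6% = $41,009.53. Over-quota duty = $910,887.93 × 24.5% = $223,167.54.
Line duty = $41,009.53 + $223,167.54 = $264,177.07.
Total = $26,559.12 + $14,500.05 + $122,593.51 + $264,177.07 = $427,829.75.

$427,829.75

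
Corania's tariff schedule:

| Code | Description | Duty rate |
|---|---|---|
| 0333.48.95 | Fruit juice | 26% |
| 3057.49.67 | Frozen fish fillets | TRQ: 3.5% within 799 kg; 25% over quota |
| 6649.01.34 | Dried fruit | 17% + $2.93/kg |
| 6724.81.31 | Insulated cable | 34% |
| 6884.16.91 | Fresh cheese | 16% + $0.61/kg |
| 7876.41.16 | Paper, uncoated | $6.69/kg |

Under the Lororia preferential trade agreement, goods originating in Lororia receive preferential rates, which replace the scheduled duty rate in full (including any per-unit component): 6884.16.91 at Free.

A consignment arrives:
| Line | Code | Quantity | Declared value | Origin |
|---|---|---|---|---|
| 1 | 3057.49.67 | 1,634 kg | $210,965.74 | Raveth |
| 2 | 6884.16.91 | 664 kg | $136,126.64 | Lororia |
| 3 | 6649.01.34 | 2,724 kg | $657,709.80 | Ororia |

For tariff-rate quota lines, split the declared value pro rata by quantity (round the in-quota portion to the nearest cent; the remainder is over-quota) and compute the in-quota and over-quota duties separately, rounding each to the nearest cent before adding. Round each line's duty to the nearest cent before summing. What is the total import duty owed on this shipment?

Line 1 (3057.49.67, Raveth, 1,634 kg, $210,965.74):
Code 3057.49.67 is under a tariff-rate quota (threshold 799 kg). In-quota: 799 kg at 3.5%; over-quota: 835 kg at 25%.
Pro-rata value split: in-quota = $210,965.74 × 799/1,634 = $103,158.89; over-quota = $210,965.74 − $103,158.89 = $107,806.85.
In-quota duty = $103,158.89 × 3.5% = $3,610.56. Over-quota duty = $107,806.85 × 25% = $26,951.71.
Line duty = $3,610.56 + $26,951.71 = $30,562.27.
Line 2 (6884.16.91, Lororia, 664 kg, $136,126.64):
Base rate for 6884.16.91 is 16% + $0.61/kg.
Origin Lororia qualifies under the Corania–Lororia agreement and 6884.16.91 is covered: preferential rate Free applies instead.
Duty = $136,126.64 × 0% = $0.00.
Line 3 (6649.01.34, Ororia, 2,724 kg, $657,709.80):
Base rate for 6649.01.34 is 17% + $2.93/kg.
Duty = $657,709.80 × 17% + 2,724 × $2.93 = $119,791.99.
Total = $30,562.27 + $0.00 + $119,791.99 = $150,354.26.

$150,354.26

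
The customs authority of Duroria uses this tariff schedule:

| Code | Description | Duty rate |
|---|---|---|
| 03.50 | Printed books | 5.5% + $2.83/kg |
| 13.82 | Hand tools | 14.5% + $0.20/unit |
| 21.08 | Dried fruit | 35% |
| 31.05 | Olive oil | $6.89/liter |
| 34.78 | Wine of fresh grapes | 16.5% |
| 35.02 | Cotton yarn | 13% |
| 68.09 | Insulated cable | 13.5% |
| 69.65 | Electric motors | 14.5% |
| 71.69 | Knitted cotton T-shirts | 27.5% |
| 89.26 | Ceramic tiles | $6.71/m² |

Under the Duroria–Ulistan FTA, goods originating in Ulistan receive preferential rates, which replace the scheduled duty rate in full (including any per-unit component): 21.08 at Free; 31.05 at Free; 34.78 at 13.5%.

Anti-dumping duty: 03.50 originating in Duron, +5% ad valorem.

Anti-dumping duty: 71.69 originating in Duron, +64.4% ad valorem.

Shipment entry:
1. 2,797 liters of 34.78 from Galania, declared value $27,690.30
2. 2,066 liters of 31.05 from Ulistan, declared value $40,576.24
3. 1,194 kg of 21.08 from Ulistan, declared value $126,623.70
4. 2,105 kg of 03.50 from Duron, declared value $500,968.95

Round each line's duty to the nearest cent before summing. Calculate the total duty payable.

Line 1 (34.78, Galania, 2,797 liters, $27,690.30):
Base rate for 34.78 is 16.5%.
34.78 has an FTA preferential rate, but origin Galania is not Ulistan; base rate stands.
Duty = $27,690.30 × 16.5% = $4,568.90.
Line 2 (31.05, Ulistan, 2,066 liters, $40,576.24):
Base rate for 31.05 is $6.89/liter.
Origin Ulistan qualifies under the Duroria–Ulistan agreement and 31.05 is covered: preferential rate Free applies instead.
Duty = $40,576.24 × 0% = $0.00.
Line 3 (21.08, Ulistan, 1,194 kg, $126,623.70):
Base rate for 21.08 is 35%.
Origin Ulistan qualifies under the Duroria–Ulistan agreement and 21.08 is covered: preferential rate Free applies instead.
Duty = $126,623.70 × 0% = $0.00.
Line 4 (03.50, Duron, 2,105 kg, $500,968.95):
Base rate for 03.50 is 5.5% + $2.83/kg.
Additional duty on 03.50 from Duron: +5%. Applied ad valorem rate: 5.5% + 5% = 10.5%.
Duty = $500,968.95 × 10.5% + 2,105 × $2.83 = $58,558.89.
Total = $4,568.90 + $0.00 + $0.00 + $58,558.89 = $63,127.79.

$63,127.79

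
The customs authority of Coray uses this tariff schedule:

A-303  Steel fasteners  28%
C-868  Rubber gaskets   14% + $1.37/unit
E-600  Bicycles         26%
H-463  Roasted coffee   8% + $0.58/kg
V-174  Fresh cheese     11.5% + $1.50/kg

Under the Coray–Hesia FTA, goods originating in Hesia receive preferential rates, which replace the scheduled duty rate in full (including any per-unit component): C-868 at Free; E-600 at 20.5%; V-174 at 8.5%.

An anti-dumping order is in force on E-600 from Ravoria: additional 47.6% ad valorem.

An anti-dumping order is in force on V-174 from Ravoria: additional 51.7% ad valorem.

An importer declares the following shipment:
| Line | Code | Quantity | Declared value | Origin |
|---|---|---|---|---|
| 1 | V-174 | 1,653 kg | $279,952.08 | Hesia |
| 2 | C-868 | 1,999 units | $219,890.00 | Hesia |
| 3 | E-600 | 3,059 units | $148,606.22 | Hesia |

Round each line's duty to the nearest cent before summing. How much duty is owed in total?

$54,260.21

Line 1 (V-174, Hesia, 1,653 kg, $279,952.08):
Base rate for V-174 is 11.5% + $1.50/kg.
Origin Hesia qualifies under the Coray–Hesia agreement and V-174 is covered: preferential rate 8.5% applies instead.
The additional-duty order on V-174 targets Ravoria, not Hesia; it does not apply.
Duty = $279,952.08 × 8.5% = $23,795.93.
Line 2 (C-868, Hesia, 1,999 units, $219,890.00):
Base rate for C-868 is 14% + $1.37/unit.
Origin Hesia qualifies under the Coray–Hesia agreement and C-868 is covered: preferential rate Free applies instead.
Duty = $219,890.00 × 0% = $0.00.
Line 3 (E-600, Hesia, 3,059 units, $148,606.22):
Base rate for E-600 is 26%.
Origin Hesia qualifies under the Coray–Hesia agreement and E-600 is covered: preferential rate 20.5% applies instead.
The additional-duty order on E-600 targets Ravoria, not Hesia; it does not apply.
Duty = $148,606.22 × 20.5% = $30,464.28.
Total = $23,795.93 + $0.00 + $30,464.28 = $54,260.21.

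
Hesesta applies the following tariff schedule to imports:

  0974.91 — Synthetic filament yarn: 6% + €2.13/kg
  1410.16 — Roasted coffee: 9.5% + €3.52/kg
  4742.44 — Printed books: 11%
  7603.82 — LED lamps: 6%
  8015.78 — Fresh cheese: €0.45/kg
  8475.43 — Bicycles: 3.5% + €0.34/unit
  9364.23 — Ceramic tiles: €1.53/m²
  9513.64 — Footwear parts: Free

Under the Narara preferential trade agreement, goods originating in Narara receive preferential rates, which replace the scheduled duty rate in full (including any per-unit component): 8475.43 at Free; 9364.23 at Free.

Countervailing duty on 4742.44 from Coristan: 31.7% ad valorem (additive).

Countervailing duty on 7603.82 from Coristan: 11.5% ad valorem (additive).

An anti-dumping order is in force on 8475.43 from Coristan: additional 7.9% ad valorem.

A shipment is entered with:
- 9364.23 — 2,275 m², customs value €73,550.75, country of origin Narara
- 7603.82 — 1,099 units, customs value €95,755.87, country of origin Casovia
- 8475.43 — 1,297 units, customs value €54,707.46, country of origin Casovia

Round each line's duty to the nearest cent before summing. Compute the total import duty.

Line 1 (9364.23, Narara, 2,275 m², €73,550.75):
Base rate for 9364.23 is €1.53/m².
Origin Narara qualifies under the Hesesta–Narara agreement and 9364.23 is covered: preferential rate Free applies instead.
Duty = €73,550.75 × 0% = €0.00.
Line 2 (7603.82, Casovia, 1,099 units, €95,755.87):
Base rate for 7603.82 is 6%.
The additional-duty order on 7603.82 targets Coristan, not Casovia; it does not apply.
Duty = €95,755.87 × 6% = €5,745.35.
Line 3 (8475.43, Casovia, 1,297 units, €54,707.46):
Base rate for 8475.43 is 3.5% + €0.34/unit.
8475.43 has an FTA preferential rate, but origin Casovia is not Narara; base rate stands.
The additional-duty order on 8475.43 targets Coristan, not Casovia; it does not apply.
Duty = €54,707.46 × 3.5% + 1,297 × €0.34 = €2,355.74.
Total = €0.00 + €5,745.35 + €2,355.74 = €8,101.09.

€8,101.09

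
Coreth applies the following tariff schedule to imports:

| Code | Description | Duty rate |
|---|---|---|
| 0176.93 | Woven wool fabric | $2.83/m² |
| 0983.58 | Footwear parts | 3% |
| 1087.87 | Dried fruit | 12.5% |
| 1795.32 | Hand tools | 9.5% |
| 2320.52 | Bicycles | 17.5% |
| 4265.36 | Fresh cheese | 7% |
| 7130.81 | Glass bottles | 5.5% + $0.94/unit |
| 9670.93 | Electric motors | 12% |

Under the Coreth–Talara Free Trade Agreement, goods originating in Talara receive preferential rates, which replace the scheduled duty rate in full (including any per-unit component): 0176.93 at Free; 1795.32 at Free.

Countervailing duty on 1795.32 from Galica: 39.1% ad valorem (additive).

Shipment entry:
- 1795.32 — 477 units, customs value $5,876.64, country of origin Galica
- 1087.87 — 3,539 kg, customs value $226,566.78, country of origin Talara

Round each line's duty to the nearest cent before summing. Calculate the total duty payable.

$31,176.90

Line 1 (1795.32, Galica, 477 units, $5,876.64):
Base rate for 1795.32 is 9.5%.
1795.32 has an FTA preferential rate, but origin Galica is not Talara; base rate stands.
Additional duty on 1795.32 from Galica: +39.1%. Applied ad valorem rate: 9.5% + 39.1% = 48.6%.
Duty = $5,876.64 × 48.6% = $2,856.05.
Line 2 (1087.87, Talara, 3,539 kg, $226,566.78):
Base rate for 1087.87 is 12.5%.
Origin Talara is the FTA partner but 1087.87 is not on the preference list; base rate stands.
Duty = $226,566.78 × 12.5% = $28,320.85.
Total = $2,856.05 + $28,320.85 = $31,176.90.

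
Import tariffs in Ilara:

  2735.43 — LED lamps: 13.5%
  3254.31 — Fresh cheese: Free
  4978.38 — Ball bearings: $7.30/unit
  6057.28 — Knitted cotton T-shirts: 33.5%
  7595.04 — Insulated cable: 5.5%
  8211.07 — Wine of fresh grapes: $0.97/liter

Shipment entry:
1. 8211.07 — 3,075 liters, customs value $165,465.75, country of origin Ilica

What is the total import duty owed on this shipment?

Line 1 (8211.07, Ilica, 3,075 liters, $165,465.75):
Base rate for 8211.07 is $0.97/liter.
Duty = 3,075 × $0.97 = $2,982.75.

$2,982.75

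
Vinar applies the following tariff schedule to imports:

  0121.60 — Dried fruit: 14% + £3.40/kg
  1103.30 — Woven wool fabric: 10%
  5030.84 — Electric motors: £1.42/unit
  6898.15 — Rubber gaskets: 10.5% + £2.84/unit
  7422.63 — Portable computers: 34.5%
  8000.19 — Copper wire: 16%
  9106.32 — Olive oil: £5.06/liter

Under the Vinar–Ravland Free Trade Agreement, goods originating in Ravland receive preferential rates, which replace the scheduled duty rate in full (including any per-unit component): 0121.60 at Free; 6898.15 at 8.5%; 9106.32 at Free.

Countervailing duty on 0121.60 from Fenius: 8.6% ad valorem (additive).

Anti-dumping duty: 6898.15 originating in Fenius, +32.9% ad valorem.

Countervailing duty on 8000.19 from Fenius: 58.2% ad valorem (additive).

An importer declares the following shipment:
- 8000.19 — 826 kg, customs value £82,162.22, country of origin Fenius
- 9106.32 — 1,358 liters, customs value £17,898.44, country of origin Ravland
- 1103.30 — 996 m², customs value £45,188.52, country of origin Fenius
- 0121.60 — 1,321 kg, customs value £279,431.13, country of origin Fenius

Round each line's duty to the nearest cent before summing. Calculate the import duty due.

£133,126.06

Line 1 (8000.19, Fenius, 826 kg, £82,162.22):
Base rate for 8000.19 is 16%.
Additional duty on 8000.19 from Fenius: +58.2%. Applied ad valorem rate: 16% + 58.2% = 74.2%.
Duty = £82,162.22 × 74.2% = £60,964.37.
Line 2 (9106.32, Ravland, 1,358 liters, £17,898.44):
Base rate for 9106.32 is £5.06/liter.
Origin Ravland qualifies under the Vinar–Ravland agreement and 9106.32 is covered: preferential rate Free applies instead.
Duty = £17,898.44 × 0% = £0.00.
Line 3 (1103.30, Fenius, 996 m², £45,188.52):
Base rate for 1103.30 is 10%.
Duty = £45,188.52 × 10% = £4,518.85.
Line 4 (0121.60, Fenius, 1,321 kg, £279,431.13):
Base rate for 0121.60 is 14% + £3.40/kg.
0121.60 has an FTA preferential rate, but origin Fenius is not Ravland; base rate stands.
Additional duty on 0121.60 from Fenius: +8.6%. Applied ad valorem rate: 14% + 8.6% = 22.6%.
Duty = £279,431.13 × 22.6% + 1,321 × £3.40 = £67,642.84.
Total = £60,964.37 + £0.00 + £4,518.85 + £67,642.84 = £133,126.06.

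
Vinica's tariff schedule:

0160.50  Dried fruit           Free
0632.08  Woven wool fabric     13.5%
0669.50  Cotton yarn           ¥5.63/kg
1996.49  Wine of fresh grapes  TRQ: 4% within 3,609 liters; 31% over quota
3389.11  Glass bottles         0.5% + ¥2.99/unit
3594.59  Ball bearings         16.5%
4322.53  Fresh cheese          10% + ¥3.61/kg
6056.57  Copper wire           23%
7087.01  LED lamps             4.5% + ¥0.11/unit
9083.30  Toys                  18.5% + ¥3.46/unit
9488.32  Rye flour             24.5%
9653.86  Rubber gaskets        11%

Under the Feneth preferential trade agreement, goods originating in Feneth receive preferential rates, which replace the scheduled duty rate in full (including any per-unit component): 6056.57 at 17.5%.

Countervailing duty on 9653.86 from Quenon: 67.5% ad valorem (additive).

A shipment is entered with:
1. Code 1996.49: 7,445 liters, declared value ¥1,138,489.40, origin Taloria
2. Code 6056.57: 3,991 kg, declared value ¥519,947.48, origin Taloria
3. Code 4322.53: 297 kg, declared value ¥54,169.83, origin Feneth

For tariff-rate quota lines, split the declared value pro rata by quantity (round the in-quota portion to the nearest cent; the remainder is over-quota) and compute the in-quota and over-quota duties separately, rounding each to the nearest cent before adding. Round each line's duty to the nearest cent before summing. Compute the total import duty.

Line 1 (1996.49, Taloria, 7,445 liters, ¥1,138,489.40):
Code 1996.49 is under a tariff-rate quota (threshold 3,609 liters). In-quota: 3,609 liters at 4%; over-quota: 3,836 liters at 31%.
Pro-rata value split: in-quota = ¥1,138,489.40 × 3,609/7,445 = ¥551,888.28; over-quota = ¥1,138,489.40 − ¥551,888.28 = ¥586,601.12.
In-quota duty = ¥551,888.28 × 4% = ¥22,075.53. Over-quota duty = ¥586,601.12 × 31% = ¥181,846.35.
Line duty = ¥22,075.53 + ¥181,846.35 = ¥203,921.88.
Line 2 (6056.57, Taloria, 3,991 kg, ¥519,947.48):
Base rate for 6056.57 is 23%.
6056.57 has an FTA preferential rate, but origin Taloria is not Feneth; base rate stands.
Duty = ¥519,947.48 × 23% = ¥119,587.92.
Line 3 (4322.53, Feneth, 297 kg, ¥54,169.83):
Base rate for 4322.53 is 10% + ¥3.61/kg.
Origin Feneth is the FTA partner but 4322.53 is not on the preference list; base rate stands.
Duty = ¥54,169.83 × 10% + 297 × ¥3.61 = ¥6,489.15.
Total = ¥203,921.88 + ¥119,587.92 + ¥6,489.15 = ¥329,998.95.

¥329,998.95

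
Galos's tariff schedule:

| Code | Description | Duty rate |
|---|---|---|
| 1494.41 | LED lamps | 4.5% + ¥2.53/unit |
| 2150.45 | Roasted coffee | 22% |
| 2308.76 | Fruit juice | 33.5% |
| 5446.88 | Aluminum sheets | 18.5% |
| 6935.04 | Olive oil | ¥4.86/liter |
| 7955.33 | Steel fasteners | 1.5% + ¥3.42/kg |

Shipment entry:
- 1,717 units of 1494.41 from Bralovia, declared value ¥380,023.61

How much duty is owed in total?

¥21,445.07

Line 1 (1494.41, Bralovia, 1,717 units, ¥380,023.61):
Base rate for 1494.41 is 4.5% + ¥2.53/unit.
Duty = ¥380,023.61 × 4.5% + 1,717 × ¥2.53 = ¥21,445.07.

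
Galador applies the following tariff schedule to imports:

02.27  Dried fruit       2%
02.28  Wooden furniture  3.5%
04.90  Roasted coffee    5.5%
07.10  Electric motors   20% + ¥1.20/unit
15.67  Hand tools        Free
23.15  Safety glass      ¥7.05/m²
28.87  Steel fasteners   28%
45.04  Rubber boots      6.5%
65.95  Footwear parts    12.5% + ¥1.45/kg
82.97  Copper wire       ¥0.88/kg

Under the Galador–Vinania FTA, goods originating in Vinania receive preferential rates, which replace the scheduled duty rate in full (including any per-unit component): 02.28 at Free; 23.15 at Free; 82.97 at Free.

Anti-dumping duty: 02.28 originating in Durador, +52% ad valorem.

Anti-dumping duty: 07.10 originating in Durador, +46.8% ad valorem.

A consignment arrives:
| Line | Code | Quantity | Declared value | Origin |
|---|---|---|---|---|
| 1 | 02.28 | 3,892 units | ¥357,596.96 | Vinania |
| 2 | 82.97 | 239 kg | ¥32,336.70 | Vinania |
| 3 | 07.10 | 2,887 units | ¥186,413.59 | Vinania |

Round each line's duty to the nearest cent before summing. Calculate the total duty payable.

¥40,747.12

Line 1 (02.28, Vinania, 3,892 units, ¥357,596.96):
Base rate for 02.28 is 3.5%.
Origin Vinania qualifies under the Galador–Vinania agreement and 02.28 is covered: preferential rate Free applies instead.
The additional-duty order on 02.28 targets Durador, not Vinania; it does not apply.
Duty = ¥357,596.96 × 0% = ¥0.00.
Line 2 (82.97, Vinania, 239 kg, ¥32,336.70):
Base rate for 82.97 is ¥0.88/kg.
Origin Vinania qualifies under the Galador–Vinania agreement and 82.97 is covered: preferential rate Free applies instead.
Duty = ¥32,336.70 × 0% = ¥0.00.
Line 3 (07.10, Vinania, 2,887 units, ¥186,413.59):
Base rate for 07.10 is 20% + ¥1.20/unit.
Origin Vinania is the FTA partner but 07.10 is not on the preference list; base rate stands.
The additional-duty order on 07.10 targets Durador, not Vinania; it does not apply.
Duty = ¥186,413.59 × 20% + 2,887 × ¥1.20 = ¥40,747.12.
Total = ¥0.00 + ¥0.00 + ¥40,747.12 = ¥40,747.12.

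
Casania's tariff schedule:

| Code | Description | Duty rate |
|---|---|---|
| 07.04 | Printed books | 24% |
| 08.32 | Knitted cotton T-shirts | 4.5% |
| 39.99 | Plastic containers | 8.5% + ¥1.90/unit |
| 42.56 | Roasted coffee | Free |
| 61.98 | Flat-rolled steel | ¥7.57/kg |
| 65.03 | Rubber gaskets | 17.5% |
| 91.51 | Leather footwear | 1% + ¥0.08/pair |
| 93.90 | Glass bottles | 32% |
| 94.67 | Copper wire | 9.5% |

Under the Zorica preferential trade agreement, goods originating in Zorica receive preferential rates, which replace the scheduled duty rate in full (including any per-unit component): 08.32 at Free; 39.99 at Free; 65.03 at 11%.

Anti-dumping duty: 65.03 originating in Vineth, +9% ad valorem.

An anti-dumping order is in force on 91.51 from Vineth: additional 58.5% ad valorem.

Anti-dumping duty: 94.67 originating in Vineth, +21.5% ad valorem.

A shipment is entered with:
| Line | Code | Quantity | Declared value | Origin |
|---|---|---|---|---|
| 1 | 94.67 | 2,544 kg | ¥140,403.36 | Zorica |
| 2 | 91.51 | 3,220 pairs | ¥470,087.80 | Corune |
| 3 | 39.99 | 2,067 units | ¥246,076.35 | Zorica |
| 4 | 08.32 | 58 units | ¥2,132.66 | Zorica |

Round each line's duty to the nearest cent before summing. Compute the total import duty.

¥18,296.80

Line 1 (94.67, Zorica, 2,544 kg, ¥140,403.36):
Base rate for 94.67 is 9.5%.
Origin Zorica is the FTA partner but 94.67 is not on the preference list; base rate stands.
The additional-duty order on 94.67 targets Vineth, not Zorica; it does not apply.
Duty = ¥140,403.36 × 9.5% = ¥13,338.32.
Line 2 (91.51, Corune, 3,220 pairs, ¥470,087.80):
Base rate for 91.51 is 1% + ¥0.08/pair.
The additional-duty order on 91.51 targets Vineth, not Corune; it does not apply.
Duty = ¥470,087.80 × 1% + 3,220 × ¥0.08 = ¥4,958.48.
Line 3 (39.99, Zorica, 2,067 units, ¥246,076.35):
Base rate for 39.99 is 8.5% + ¥1.90/unit.
Origin Zorica qualifies under the Casania–Zorica agreement and 39.99 is covered: preferential rate Free applies instead.
Duty = ¥246,076.35 × 0% = ¥0.00.
Line 4 (08.32, Zorica, 58 units, ¥2,132.66):
Base rate for 08.32 is 4.5%.
Origin Zorica qualifies under the Casania–Zorica agreement and 08.32 is covered: preferential rate Free applies instead.
Duty = ¥2,132.66 × 0% = ¥0.00.
Total = ¥13,338.32 + ¥4,958.48 + ¥0.00 + ¥0.00 = ¥18,296.80.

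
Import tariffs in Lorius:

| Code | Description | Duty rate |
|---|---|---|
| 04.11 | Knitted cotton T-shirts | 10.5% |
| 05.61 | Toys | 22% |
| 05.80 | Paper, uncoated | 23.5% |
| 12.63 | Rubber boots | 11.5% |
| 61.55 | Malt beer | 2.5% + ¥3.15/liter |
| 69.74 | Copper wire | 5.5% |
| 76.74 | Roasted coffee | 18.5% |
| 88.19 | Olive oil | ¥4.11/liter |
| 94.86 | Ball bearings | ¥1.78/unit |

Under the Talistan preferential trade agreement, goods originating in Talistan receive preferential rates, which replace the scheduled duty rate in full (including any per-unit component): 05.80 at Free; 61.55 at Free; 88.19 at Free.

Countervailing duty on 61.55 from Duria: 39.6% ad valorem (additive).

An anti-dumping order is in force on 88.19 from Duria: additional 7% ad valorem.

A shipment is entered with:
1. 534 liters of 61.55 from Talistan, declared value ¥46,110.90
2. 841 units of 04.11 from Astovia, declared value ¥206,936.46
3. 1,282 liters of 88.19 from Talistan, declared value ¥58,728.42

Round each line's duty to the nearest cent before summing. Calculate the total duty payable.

¥21,728.33

Line 1 (61.55, Talistan, 534 liters, ¥46,110.90):
Base rate for 61.55 is 2.5% + ¥3.15/liter.
Origin Talistan qualifies under the Lorius–Talistan agreement and 61.55 is covered: preferential rate Free applies instead.
The additional-duty order on 61.55 targets Duria, not Talistan; it does not apply.
Duty = ¥46,110.90 × 0% = ¥0.00.
Line 2 (04.11, Astovia, 841 units, ¥206,936.46):
Base rate for 04.11 is 10.5%.
Duty = ¥206,936.46 × 10.5% = ¥21,728.33.
Line 3 (88.19, Talistan, 1,282 liters, ¥58,728.42):
Base rate for 88.19 is ¥4.11/liter.
Origin Talistan qualifies under the Lorius–Talistan agreement and 88.19 is covered: preferential rate Free applies instead.
The additional-duty order on 88.19 targets Duria, not Talistan; it does not apply.
Duty = ¥58,728.42 × 0% = ¥0.00.
Total = ¥0.00 + ¥21,728.33 + ¥0.00 = ¥21,728.33.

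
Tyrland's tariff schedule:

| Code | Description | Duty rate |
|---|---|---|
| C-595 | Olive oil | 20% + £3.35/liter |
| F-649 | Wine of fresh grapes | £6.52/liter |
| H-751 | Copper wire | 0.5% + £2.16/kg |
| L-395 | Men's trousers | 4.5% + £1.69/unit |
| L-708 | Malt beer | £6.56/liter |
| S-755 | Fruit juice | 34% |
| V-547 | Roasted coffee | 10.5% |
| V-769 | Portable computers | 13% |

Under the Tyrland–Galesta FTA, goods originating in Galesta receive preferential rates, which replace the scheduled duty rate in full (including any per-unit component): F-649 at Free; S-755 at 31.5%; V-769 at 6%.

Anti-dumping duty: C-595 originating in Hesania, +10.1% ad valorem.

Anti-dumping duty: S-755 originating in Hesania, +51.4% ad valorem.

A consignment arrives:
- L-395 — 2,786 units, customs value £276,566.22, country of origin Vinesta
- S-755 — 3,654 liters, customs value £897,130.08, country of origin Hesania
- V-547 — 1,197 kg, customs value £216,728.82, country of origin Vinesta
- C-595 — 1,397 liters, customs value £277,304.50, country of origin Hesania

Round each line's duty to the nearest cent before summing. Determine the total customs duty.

Line 1 (L-395, Vinesta, 2,786 units, £276,566.22):
Base rate for L-395 is 4.5% + £1.69/unit.
Duty = £276,566.22 × 4.5% + 2,786 × £1.69 = £17,153.82.
Line 2 (S-755, Hesania, 3,654 liters, £897,130.08):
Base rate for S-755 is 34%.
S-755 has an FTA preferential rate, but origin Hesania is not Galesta; base rate stands.
Additional duty on S-755 from Hesania: +51.4%. Applied ad valorem rate: 34% + 51.4% = 85.4%.
Duty = £897,130.08 × 85.4% = £766,149.09.
Line 3 (V-547, Vinesta, 1,197 kg, £216,728.82):
Base rate for V-547 is 10.5%.
Duty = £216,728.82 × 10.5% = £22,756.53.
Line 4 (C-595, Hesania, 1,397 liters, £277,304.50):
Base rate for C-595 is 20% + £3.35/liter.
Additional duty on C-595 from Hesania: +10.1%. Applied ad valorem rate: 20% + 10.1% = 30.1%.
Duty = £277,304.50 × 30.1% + 1,397 × £3.35 = £88,148.60.
Total = £17,153.82 + £766,149.09 + £22,756.53 + £88,148.60 = £894,208.04.

£894,208.04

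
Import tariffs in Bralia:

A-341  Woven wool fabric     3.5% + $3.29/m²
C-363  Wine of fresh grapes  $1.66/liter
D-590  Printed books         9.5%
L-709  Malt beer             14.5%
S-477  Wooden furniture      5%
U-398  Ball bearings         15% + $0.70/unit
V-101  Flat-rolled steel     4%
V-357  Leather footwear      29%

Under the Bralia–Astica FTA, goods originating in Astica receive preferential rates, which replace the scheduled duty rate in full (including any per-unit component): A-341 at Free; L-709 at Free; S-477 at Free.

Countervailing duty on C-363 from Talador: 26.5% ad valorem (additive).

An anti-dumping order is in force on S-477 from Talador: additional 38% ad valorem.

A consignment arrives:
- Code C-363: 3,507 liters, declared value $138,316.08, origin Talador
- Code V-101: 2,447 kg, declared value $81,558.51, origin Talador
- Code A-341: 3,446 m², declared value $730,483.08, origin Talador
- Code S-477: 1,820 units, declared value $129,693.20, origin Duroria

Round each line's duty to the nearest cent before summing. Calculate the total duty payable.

$89,126.63

Line 1 (C-363, Talador, 3,507 liters, $138,316.08):
Base rate for C-363 is $1.66/liter.
Additional duty on C-363 from Talador: +26.5% ad valorem. Applied ad valorem rate = 26.5%.
Duty = $138,316.08 × 26.5% + 3,507 × $1.66 = $42,475.38.
Line 2 (V-101, Talador, 2,447 kg, $81,558.51):
Base rate for V-101 is 4%.
Duty = $81,558.51 × 4% = $3,262.34.
Line 3 (A-341, Talador, 3,446 m², $730,483.08):
Base rate for A-341 is 3.5% + $3.29/m².
A-341 has an FTA preferential rate, but origin Talador is not Astica; base rate stands.
Duty = $730,483.08 × 3.5% + 3,446 × $3.29 = $36,904.25.
Line 4 (S-477, Duroria, 1,820 units, $129,693.20):
Base rate for S-477 is 5%.
S-477 has an FTA preferential rate, but origin Duroria is not Astica; base rate stands.
The additional-duty order on S-477 targets Talador, not Duroria; it does not apply.
Duty = $129,693.20 × 5% = $6,484.66.
Total = $42,475.38 + $3,262.34 + $36,904.25 + $6,484.66 = $89,126.63.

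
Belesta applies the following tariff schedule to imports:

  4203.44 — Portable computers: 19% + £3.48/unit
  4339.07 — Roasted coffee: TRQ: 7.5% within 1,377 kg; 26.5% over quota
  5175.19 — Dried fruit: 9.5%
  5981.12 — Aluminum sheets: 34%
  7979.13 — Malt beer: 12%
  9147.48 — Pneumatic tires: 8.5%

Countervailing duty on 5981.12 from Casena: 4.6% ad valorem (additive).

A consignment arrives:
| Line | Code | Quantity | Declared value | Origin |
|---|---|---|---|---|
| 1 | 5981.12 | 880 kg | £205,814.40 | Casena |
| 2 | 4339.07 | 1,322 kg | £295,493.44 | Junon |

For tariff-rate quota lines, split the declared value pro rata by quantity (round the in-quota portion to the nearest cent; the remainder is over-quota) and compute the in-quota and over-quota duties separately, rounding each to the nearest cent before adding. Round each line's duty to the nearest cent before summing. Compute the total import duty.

Line 1 (5981.12, Casena, 880 kg, £205,814.40):
Base rate for 5981.12 is 34%.
Additional duty on 5981.12 from Casena: +4.6%. Applied ad valorem rate: 34% + 4.6% = 38.6%.
Duty = £205,814.40 × 38.6% = £79,444.36.
Line 2 (4339.07, Junon, 1,322 kg, £295,493.44):
Code 4339.07 is under a tariff-rate quota (threshold 1,377 kg). Quantity 1,322 kg is within the quota, so the in-quota rate 7.5% applies to the full value.
Duty = £295,493.44 × 7.5% = £22,162.01.
Total = £79,444.36 + £22,162.01 = £101,606.37.

£101,606.37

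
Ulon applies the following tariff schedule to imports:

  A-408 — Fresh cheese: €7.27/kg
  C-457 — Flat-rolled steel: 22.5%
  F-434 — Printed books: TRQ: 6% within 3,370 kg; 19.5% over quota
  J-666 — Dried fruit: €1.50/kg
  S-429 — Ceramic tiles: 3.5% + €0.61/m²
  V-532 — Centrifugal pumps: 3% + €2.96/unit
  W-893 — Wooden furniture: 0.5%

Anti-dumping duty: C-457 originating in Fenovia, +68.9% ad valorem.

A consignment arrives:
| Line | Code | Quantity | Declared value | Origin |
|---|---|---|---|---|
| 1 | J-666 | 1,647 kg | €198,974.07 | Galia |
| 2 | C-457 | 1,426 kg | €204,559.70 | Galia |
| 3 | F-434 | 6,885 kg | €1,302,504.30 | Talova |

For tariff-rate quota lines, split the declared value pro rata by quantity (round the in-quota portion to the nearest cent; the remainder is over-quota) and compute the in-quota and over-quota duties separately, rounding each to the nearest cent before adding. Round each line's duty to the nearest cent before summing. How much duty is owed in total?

Line 1 (J-666, Galia, 1,647 kg, €198,974.07):
Base rate for J-666 is €1.50/kg.
Duty = 1,647 × €1.50 = €2,470.50.
Line 2 (C-457, Galia, 1,426 kg, €204,559.70):
Base rate for C-457 is 22.5%.
The additional-duty order on C-457 targets Fenovia, not Galia; it does not apply.
Duty = €204,559.70 × 22.5% = €46,025.93.
Line 3 (F-434, Talova, 6,885 kg, €1,302,504.30):
Code F-434 is under a tariff-rate quota (threshold 3,370 kg). In-quota: 3,370 kg at 6%; over-quota: 3,515 kg at 19.5%.
Pro-rata value split: in-quota = €1,302,504.30 × 3,370/6,885 = €637,536.60; over-quota = €1,302,504.30 − €637,536.60 = €664,967.70.
In-quota duty = €637,536.60 × 6% = €38,252.20. Over-quota duty = €664,967.70 × 19.5% = €129,668.70.
Line duty = €38,252.20 + €129,668.70 = €167,920.90.
Total = €2,470.50 + €46,025.93 + €167,920.90 = €216,417.33.

€216,417.33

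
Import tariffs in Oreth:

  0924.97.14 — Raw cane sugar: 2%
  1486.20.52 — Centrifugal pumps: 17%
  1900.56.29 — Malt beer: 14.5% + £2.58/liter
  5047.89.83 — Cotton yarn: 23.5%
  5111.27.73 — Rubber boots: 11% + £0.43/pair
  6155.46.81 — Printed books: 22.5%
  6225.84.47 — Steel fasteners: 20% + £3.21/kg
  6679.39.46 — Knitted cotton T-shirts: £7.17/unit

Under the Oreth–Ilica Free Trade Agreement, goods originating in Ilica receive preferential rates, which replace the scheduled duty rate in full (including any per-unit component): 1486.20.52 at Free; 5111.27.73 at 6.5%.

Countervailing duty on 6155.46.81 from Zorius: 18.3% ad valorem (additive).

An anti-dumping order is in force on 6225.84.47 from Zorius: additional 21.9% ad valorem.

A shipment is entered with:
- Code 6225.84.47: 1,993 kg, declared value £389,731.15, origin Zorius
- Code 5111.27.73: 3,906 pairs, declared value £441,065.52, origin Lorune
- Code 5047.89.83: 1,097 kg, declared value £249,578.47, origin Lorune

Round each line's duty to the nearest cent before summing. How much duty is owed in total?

Line 1 (6225.84.47, Zorius, 1,993 kg, £389,731.15):
Base rate for 6225.84.47 is 20% + £3.21/kg.
Additional duty on 6225.84.47 from Zorius: +21.9%. Applied ad valorem rate: 20% + 21.9% = 41.9%.
Duty = £389,731.15 × 41.9% + 1,993 × £3.21 = £169,694.88.
Line 2 (5111.27.73, Lorune, 3,906 pairs, £441,065.52):
Base rate for 5111.27.73 is 11% + £0.43/pair.
5111.27.73 has an FTA preferential rate, but origin Lorune is not Ilica; base rate stands.
Duty = £441,065.52 × 11% + 3,906 × £0.43 = £50,196.79.
Line 3 (5047.89.83, Lorune, 1,097 kg, £249,578.47):
Base rate for 5047.89.83 is 23.5%.
Duty = £249,578.47 × 23.5% = £58,650.94.
Total = £169,694.88 + £50,196.79 + £58,650.94 = £278,542.61.

£278,542.61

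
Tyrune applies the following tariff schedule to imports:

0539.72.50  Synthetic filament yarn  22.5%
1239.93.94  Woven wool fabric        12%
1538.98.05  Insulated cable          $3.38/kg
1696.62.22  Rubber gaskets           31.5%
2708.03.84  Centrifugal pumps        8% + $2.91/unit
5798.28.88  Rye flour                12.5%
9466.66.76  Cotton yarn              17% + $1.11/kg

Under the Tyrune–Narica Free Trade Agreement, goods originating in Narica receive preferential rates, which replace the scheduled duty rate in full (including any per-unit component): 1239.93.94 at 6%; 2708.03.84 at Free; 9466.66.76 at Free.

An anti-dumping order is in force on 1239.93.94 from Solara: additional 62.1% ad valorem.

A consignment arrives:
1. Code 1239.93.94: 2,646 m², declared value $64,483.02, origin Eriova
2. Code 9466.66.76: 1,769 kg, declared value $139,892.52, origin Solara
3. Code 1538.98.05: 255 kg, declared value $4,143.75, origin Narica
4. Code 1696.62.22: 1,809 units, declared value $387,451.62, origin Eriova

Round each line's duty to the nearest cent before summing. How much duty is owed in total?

Line 1 (1239.93.94, Eriova, 2,646 m², $64,483.02):
Base rate for 1239.93.94 is 12%.
1239.93.94 has an FTA preferential rate, but origin Eriova is not Narica; base rate stands.
The additional-duty order on 1239.93.94 targets Solara, not Eriova; it does not apply.
Duty = $64,483.02 × 12% = $7,737.96.
Line 2 (9466.66.76, Solara, 1,769 kg, $139,892.52):
Base rate for 9466.66.76 is 17% + $1.11/kg.
9466.66.76 has an FTA preferential rate, but origin Solara is not Narica; base rate stands.
Duty = $139,892.52 × 17% + 1,769 × $1.11 = $25,745.32.
Line 3 (1538.98.05, Narica, 255 kg, $4,143.75):
Base rate for 1538.98.05 is $3.38/kg.
Origin Narica is the FTA partner but 1538.98.05 is not on the preference list; base rate stands.
Duty = 255 × $3.38 = $861.90.
Line 4 (1696.62.22, Eriova, 1,809 units, $387,451.62):
Base rate for 1696.62.22 is 31.5%.
Duty = $387,451.62 × 31.5% = $122,047.26.
Total = $7,737.96 + $25,745.32 + $861.90 + $122,047.26 = $156,392.44.

$156,392.44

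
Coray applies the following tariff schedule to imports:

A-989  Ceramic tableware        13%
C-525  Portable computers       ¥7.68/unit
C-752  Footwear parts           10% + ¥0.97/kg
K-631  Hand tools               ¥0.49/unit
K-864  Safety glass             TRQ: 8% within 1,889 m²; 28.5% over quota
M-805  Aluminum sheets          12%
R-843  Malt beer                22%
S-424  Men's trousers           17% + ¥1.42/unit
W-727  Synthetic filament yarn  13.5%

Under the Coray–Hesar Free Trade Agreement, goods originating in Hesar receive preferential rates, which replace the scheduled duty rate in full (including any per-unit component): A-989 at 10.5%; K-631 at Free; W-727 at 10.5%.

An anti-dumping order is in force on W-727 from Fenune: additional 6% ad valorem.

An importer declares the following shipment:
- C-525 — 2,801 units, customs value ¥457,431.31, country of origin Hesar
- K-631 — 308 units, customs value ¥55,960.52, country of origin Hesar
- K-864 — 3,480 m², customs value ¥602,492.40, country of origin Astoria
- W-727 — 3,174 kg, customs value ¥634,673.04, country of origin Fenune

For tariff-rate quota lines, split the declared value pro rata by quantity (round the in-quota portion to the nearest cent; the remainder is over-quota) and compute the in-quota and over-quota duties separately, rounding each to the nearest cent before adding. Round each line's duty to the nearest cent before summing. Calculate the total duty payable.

¥249,939.53

Line 1 (C-525, Hesar, 2,801 units, ¥457,431.31):
Base rate for C-525 is ¥7.68/unit.
Origin Hesar is the FTA partner but C-525 is not on the preference list; base rate stands.
Duty = 2,801 × ¥7.68 = ¥21,511.68.
Line 2 (K-631, Hesar, 308 units, ¥55,960.52):
Base rate for K-631 is ¥0.49/unit.
Origin Hesar qualifies under the Coray–Hesar agreement and K-631 is covered: preferential rate Free applies instead.
Duty = ¥55,960.52 × 0% = ¥0.00.
Line 3 (K-864, Astoria, 3,480 m², ¥602,492.40):
Code K-864 is under a tariff-rate quota (threshold 1,889 m²). In-quota: 1,889 m² at 8%; over-quota: 1,591 m² at 28.5%.
Pro-rata value split: in-quota = ¥602,492.40 × 1,889/3,480 = ¥327,042.57; over-quota = ¥602,492.40 − ¥327,042.57 = ¥275,449.83.
In-quota duty = ¥327,042.57 × 8% = ¥26,163.41. Over-quota duty = ¥275,449.83 × 28.5% = ¥78,503.20.
Line duty = ¥26,163.41 + ¥78,503.20 = ¥104,666.61.
Line 4 (W-727, Fenune, 3,174 kg, ¥634,673.04):
Base rate for W-727 is 13.5%.
W-727 has an FTA preferential rate, but origin Fenune is not Hesar; base rate stands.
Additional duty on W-727 from Fenune: +6%. Applied ad valorem rate: 13.5% + 6% = 19.5%.
Duty = ¥634,673.04 × 19.5% = ¥123,761.24.
Total = ¥21,511.68 + ¥0.00 + ¥104,666.61 + ¥123,761.24 = ¥249,939.53.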